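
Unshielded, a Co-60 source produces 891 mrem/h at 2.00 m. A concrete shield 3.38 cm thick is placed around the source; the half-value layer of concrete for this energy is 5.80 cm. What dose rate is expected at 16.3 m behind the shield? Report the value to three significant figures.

Distance alone: 891 × (2.00/16.3)² = 891 × 0.01506 = 13.42 mrem/h.
Shield: 3.38/5.80 = 0.5828 half-value layers → attenuation 2^(−0.5828) = 0.6677.
Combined: 13.42 × 0.6677 = 8.961 mrem/h.

8.96 mrem/h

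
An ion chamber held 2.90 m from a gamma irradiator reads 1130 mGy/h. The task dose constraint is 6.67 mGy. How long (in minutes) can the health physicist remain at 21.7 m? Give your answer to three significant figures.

19.8 min

Intensity scales as (d₁/d₂)², so rate at 21.7 m:
1130 × (2.90/21.7)² = 1130 × 0.01786 = 20.18 mGy/h.
Stay time = 6.67 mGy ÷ 20.18 mGy/h = 0.3305 h = 19.83 min.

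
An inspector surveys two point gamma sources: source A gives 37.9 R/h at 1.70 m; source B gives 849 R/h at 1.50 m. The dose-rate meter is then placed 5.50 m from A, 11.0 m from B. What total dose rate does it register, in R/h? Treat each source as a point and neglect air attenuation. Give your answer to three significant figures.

19.4 R/h

By superposition, sum each source's inverse-square contribution:
A: 37.9 × (1.70/5.50)² = 3.621 R/h
B: 849 × (1.50/11.0)² = 15.79 R/h
Total = 3.621 + 15.79 = 19.41 R/h.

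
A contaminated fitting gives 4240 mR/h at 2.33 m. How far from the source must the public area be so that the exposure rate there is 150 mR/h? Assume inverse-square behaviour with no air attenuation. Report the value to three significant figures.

Applying the 1/r² law, d₂ = d₁·√(I₁/I₂).
I₁/I₂ = 4240/150 = 28.27, so d₂ = 2.33 × √28.27 = 12.39 m.

12.4 m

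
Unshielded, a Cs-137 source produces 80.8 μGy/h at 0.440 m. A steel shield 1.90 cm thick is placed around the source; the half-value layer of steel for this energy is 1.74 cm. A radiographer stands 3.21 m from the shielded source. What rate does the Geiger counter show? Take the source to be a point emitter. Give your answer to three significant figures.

Distance alone: (0.440/3.21)² = 0.01879, so 80.8 × 0.01879 = 1.518 μGy/h.
Shield: 1.90/1.74 = 1.092 half-value layers → attenuation 2^(−1.092) = 0.4691.
Combined: 1.518 × 0.4691 = 0.7121 μGy/h.

0.712 μGy/h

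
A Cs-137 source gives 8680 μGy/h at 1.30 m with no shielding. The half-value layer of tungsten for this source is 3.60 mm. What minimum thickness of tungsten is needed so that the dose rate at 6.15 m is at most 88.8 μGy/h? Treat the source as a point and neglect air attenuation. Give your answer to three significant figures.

At 6.15 m, distance alone gives (1.30/6.15)² = 0.04468, so 8680 × 0.04468 = 387.8 μGy/h.
Further attenuation needed: 387.8/88.8 = 4.367.
n = log₂(4.367) = 2.127 half-value layers.
Thickness = 2.127 × 3.60 mm = 7.657 mm.

7.66 mm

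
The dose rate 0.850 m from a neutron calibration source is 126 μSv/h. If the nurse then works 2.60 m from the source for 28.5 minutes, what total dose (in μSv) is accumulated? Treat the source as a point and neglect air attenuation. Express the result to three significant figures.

6.40 μSv

Using I₁d₁² = I₂d₂², rate at 2.60 m:
(0.850/2.60)² = 0.1069, so 126 × 0.1069 = 13.47 μSv/h.
Dose = rate × time = 13.47 μSv/h × 0.4750 h = 6.398 μSv.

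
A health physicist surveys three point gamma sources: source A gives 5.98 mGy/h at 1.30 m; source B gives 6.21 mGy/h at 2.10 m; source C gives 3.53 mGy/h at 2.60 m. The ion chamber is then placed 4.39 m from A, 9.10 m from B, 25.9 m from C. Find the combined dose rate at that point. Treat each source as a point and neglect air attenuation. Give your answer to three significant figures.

0.891 mGy/h

By superposition, sum each source's inverse-square contribution:
A: 5.98 × (1.30/4.39)² = 0.5244 mGy/h
B: 6.21 × (2.10/9.10)² = 0.3307 mGy/h
C: 3.53 × (2.60/25.9)² = 0.03557 mGy/h
Total = 0.5244 + 0.3307 + 0.03557 = 0.8907 mGy/h.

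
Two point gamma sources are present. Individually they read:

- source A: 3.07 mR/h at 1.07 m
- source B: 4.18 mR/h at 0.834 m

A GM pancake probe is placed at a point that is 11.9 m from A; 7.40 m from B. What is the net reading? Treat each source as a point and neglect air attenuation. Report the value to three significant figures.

0.0779 mR/h

By superposition, sum each source's inverse-square contribution:
A: 3.07 × (1.07/11.9)² = 0.02482 mR/h
B: 4.18 × (0.834/7.40)² = 0.05309 mR/h
Total = 0.02482 + 0.05309 = 0.07791 mR/h.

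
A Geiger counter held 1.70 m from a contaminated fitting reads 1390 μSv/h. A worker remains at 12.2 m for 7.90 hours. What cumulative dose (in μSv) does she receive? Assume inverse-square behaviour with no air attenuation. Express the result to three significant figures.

213 μSv

Intensity scales as (d₁/d₂)², so rate at 12.2 m:
1390 × (1.70/12.2)² = 1390 × 0.01942 = 26.99 μSv/h.
Dose = rate × time = 26.99 μSv/h × 7.900 h = 213.2 μSv.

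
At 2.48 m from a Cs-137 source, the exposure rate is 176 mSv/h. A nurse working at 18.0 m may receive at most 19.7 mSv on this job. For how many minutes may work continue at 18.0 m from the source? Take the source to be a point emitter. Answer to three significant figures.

354 min

Applying the 1/r² law, rate at 18.0 m:
176 × (2.48/18.0)² = 176 × 0.01898 = 3.340 mSv/h.
Stay time = 19.7 mSv ÷ 3.340 mSv/h = 5.898 h = 353.9 min.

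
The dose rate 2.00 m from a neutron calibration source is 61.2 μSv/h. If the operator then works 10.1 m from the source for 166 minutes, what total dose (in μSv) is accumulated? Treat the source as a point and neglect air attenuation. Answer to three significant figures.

6.64 μSv

Since intensity falls as 1/r², rate at 10.1 m:
61.2 × (2.00/10.1)² = 61.2 × 0.03921 = 2.400 μSv/h.
Dose = rate × time = 2.400 μSv/h × 2.767 h = 6.641 μSv.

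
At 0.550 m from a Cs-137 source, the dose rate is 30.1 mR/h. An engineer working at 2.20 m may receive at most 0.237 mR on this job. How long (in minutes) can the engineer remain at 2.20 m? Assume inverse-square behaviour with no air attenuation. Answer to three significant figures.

Since intensity falls as 1/r², rate at 2.20 m:
30.1 × (0.550/2.20)² = 30.1 × 0.06250 = 1.881 mR/h.
Stay time = 0.237 mR ÷ 1.881 mR/h = 0.1260 h = 7.560 min.

7.56 min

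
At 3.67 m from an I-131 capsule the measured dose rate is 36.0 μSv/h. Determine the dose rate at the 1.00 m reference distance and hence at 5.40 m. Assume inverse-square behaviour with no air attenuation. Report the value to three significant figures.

485 μSv/h; 16.6 μSv/h

By the inverse-square law,
At 1.00 m: 36.0 × (3.67/1.00)² = 36.0 × 13.47 = 484.9 μSv/h
At 5.40 m: 484.9 × (1.00/5.40)² = 484.9 × 0.03429 = 16.63 μSv/h.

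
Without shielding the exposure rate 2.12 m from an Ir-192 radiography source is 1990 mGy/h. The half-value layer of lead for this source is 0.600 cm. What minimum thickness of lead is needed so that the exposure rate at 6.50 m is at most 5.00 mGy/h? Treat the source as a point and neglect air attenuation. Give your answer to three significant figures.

At 6.50 m, distance alone gives (2.12/6.50)² = 0.1064, so 1990 × 0.1064 = 211.7 mGy/h.
Further attenuation needed: 211.7/5.00 = 42.34.
n = log₂(42.34) = 5.404 half-value layers.
Thickness = 5.404 × 0.600 cm = 3.242 cm.

3.24 cm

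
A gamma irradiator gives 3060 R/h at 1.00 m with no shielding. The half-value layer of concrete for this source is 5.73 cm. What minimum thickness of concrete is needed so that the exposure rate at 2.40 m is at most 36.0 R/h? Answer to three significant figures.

At 2.40 m, distance alone gives (1.00/2.40)² = 0.1736, so 3060 × 0.1736 = 531.2 R/h.
Further attenuation needed: 531.2/36.0 = 14.76.
n = log₂(14.76) = 3.884 half-value layers.
Thickness = 3.884 × 5.73 cm = 22.26 cm.

22.3 cm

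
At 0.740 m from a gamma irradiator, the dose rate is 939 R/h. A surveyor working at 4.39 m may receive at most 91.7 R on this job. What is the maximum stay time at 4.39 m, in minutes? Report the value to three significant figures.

Since intensity falls as 1/r², rate at 4.39 m:
939 × (0.740/4.39)² = 939 × 0.02841 = 26.68 R/h.
Stay time = 91.7 R ÷ 26.68 R/h = 3.437 h = 206.2 min.

206 min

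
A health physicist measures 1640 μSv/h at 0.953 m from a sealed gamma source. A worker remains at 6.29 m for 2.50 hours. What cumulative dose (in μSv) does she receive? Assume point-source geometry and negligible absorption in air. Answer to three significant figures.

94.1 μSv

Since intensity falls as 1/r², rate at 6.29 m:
1640 × (0.953/6.29)² = 1640 × 0.02296 = 37.65 μSv/h.
Dose = rate × time = 37.65 μSv/h × 2.500 h = 94.12 μSv.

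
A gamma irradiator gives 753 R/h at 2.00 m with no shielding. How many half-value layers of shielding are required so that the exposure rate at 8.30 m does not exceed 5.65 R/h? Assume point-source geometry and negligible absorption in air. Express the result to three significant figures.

2.95 half-value layers

At 8.30 m, distance alone gives (2.00/8.30)² = 0.05806, so 753 × 0.05806 = 43.72 R/h.
Further attenuation needed: 43.72/5.65 = 7.738.
n = log₂(7.738) = 2.952 half-value layers.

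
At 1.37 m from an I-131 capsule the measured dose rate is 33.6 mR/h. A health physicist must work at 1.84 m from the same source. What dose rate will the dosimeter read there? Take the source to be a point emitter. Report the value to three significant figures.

Intensity scales as (d₁/d₂)², so scaling from 1.37 m to 1.84 m:
33.6 × (1.37/1.84)² = 33.6 × 0.5544 = 18.63 mR/h.

18.6 mR/h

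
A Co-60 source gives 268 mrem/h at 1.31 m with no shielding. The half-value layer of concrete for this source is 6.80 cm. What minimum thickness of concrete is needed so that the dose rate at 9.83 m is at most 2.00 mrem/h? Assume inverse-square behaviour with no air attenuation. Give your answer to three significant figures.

At 9.83 m, distance alone gives (1.31/9.83)² = 0.01776, so 268 × 0.01776 = 4.760 mrem/h.
Further attenuation needed: 4.760/2.00 = 2.380.
n = log₂(2.380) = 1.251 half-value layers.
Thickness = 1.251 × 6.80 cm = 8.507 cm.

8.51 cm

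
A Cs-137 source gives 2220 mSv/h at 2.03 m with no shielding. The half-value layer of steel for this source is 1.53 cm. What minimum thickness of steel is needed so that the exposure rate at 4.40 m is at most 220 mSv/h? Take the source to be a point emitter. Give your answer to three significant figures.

1.69 cm

At 4.40 m, distance alone gives 2220 × (2.03/4.40)² = 2220 × 0.2129 = 472.6 mSv/h.
Further attenuation needed: 472.6/220 = 2.148.
n = log₂(2.148) = 1.103 half-value layers.
Thickness = 1.103 × 1.53 cm = 1.688 cm.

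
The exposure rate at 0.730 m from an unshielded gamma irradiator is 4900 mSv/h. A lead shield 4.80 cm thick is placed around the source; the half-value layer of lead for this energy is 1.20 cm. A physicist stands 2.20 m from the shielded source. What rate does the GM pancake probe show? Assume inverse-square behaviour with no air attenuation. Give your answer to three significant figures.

Distance alone: 4900 × (0.730/2.20)² = 4900 × 0.1101 = 539.5 mSv/h.
Shield: 4.80/1.20 = 4.000 half-value layers → attenuation 2^(−4.000) = 0.06250.
Combined: 539.5 × 0.06250 = 33.72 mSv/h.

33.7 mSv/h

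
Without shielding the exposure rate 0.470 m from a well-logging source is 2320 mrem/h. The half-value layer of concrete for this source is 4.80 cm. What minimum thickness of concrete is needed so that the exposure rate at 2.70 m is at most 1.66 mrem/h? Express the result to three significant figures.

At 2.70 m, distance alone gives 2320 × (0.470/2.70)² = 2320 × 0.03030 = 70.30 mrem/h.
Further attenuation needed: 70.30/1.66 = 42.35.
n = log₂(42.35) = 5.404 half-value layers.
Thickness = 5.404 × 4.80 cm = 25.94 cm.

25.9 cm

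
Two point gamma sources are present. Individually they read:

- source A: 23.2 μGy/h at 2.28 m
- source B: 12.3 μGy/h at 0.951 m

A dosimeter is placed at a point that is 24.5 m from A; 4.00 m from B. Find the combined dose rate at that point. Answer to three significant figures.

By superposition, sum each source's inverse-square contribution:
A: 23.2 × (2.28/24.5)² = 0.2009 μGy/h
B: 12.3 × (0.951/4.00)² = 0.6953 μGy/h
Total = 0.2009 + 0.6953 = 0.8962 μGy/h.

0.896 μGy/h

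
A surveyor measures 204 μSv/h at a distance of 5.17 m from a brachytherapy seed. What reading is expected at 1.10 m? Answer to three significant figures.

4510 μSv/h

By the inverse-square law, the rate at 1.10 m is
(5.17/1.10)² = 22.09, so 204 × 22.09 = 4506 μSv/h.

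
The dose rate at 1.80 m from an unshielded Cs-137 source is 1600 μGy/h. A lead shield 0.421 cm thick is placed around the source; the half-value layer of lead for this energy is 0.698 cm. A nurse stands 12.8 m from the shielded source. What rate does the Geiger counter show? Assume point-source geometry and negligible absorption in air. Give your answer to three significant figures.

20.8 μGy/h

Distance alone: 1600 × (1.80/12.8)² = 1600 × 0.01978 = 31.65 μGy/h.
Shield: 0.421/0.698 = 0.6032 half-value layers → attenuation 2^(−0.6032) = 0.6583.
Combined: 31.65 × 0.6583 = 20.84 μGy/h.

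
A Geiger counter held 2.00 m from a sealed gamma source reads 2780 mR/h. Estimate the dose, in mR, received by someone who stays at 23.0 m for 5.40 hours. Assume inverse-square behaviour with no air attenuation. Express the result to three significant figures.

Intensity scales as (d₁/d₂)², so rate at 23.0 m:
(2.00/23.0)² = 0.007561, so 2780 × 0.007561 = 21.02 mR/h.
Dose = rate × time = 21.02 mR/h × 5.400 h = 113.5 mR.

114 mR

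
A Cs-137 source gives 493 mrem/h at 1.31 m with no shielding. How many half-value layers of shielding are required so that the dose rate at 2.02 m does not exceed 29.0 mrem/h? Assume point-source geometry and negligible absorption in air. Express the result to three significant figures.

At 2.02 m, distance alone gives (1.31/2.02)² = 0.4206, so 493 × 0.4206 = 207.4 mrem/h.
Further attenuation needed: 207.4/29.0 = 7.152.
n = log₂(7.152) = 2.838 half-value layers.

2.84 half-value layers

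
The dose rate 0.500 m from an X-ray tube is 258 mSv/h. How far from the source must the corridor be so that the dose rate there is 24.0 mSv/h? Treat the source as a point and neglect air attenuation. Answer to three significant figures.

1.64 m

Applying the 1/r² law, d₂ = d₁·√(I₁/I₂).
I₁/I₂ = 258/24.0 = 10.75, so d₂ = 0.500 × √10.75 = 1.639 m.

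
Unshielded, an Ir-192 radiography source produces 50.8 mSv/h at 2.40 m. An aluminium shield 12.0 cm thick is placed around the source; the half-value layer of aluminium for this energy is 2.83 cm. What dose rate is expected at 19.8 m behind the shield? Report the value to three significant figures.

0.0395 mSv/h

Distance alone: (2.40/19.8)² = 0.01469, so 50.8 × 0.01469 = 0.7463 mSv/h.
Shield: 12.0/2.83 = 4.240 half-value layers → attenuation 2^(−4.240) = 0.05292.
Combined: 0.7463 × 0.05292 = 0.03949 mSv/h.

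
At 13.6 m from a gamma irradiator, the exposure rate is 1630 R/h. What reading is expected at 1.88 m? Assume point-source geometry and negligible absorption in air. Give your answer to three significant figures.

By the inverse-square law, the rate at 1.88 m is
(13.6/1.88)² = 52.33, so 1630 × 52.33 = 85300 R/h.

85300 R/h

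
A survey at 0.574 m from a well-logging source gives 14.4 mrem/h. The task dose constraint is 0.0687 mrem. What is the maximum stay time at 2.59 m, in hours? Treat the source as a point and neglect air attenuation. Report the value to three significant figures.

Intensity scales as (d₁/d₂)², so rate at 2.59 m:
(0.574/2.59)² = 0.04912, so 14.4 × 0.04912 = 0.7073 mrem/h.
Stay time = 0.0687 mrem ÷ 0.7073 mrem/h = 0.09713 h.

0.0971 h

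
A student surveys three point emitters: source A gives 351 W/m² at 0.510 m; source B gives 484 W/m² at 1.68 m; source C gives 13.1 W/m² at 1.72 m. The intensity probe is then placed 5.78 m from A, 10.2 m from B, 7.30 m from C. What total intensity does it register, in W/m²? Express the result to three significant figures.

Each source contributes Iᵢ·(dᵢ/rᵢ)²; contributions add.
A: 351 × (0.510/5.78)² = 2.733 W/m²
B: 484 × (1.68/10.2)² = 13.13 W/m²
C: 13.1 × (1.72/7.30)² = 0.7272 W/m²
Total = 2.733 + 13.13 + 0.7272 = 16.59 W/m².

16.6 W/m²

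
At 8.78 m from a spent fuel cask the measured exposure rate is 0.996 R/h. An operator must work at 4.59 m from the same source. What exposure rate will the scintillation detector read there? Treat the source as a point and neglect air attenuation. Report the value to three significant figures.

Applying the 1/r² law, scaling from 8.78 m to 4.59 m:
(8.78/4.59)² = 3.659, so 0.996 × 3.659 = 3.644 R/h.

3.64 R/h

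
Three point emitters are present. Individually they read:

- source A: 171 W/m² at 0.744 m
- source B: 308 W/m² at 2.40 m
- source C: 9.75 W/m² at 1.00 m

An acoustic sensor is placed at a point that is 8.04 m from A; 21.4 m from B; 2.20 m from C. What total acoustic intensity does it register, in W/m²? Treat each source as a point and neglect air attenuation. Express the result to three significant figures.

7.35 W/m²

Each source contributes Iᵢ·(dᵢ/rᵢ)²; contributions add.
A: 171 × (0.744/8.04)² = 1.464 W/m²
B: 308 × (2.40/21.4)² = 3.874 W/m²
C: 9.75 × (1.00/2.20)² = 2.014 W/m²
Total = 1.464 + 3.874 + 2.014 = 7.352 W/m².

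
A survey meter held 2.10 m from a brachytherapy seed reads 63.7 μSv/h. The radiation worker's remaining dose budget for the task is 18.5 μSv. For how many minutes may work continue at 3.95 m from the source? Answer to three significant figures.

61.7 min

By the inverse-square law, rate at 3.95 m:
(2.10/3.95)² = 0.2826, so 63.7 × 0.2826 = 18.00 μSv/h.
Stay time = 18.5 μSv ÷ 18.00 μSv/h = 1.028 h = 61.68 min.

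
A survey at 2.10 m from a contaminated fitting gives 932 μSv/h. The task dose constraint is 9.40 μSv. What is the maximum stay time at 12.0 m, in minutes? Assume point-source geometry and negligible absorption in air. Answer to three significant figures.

19.8 min

Using I₁d₁² = I₂d₂², rate at 12.0 m:
932 × (2.10/12.0)² = 932 × 0.03063 = 28.55 μSv/h.
Stay time = 9.40 μSv ÷ 28.55 μSv/h = 0.3292 h = 19.75 min.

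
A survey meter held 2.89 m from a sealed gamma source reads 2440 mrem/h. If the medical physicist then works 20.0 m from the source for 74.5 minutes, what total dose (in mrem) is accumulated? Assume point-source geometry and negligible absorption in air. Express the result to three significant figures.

63.3 mrem

Applying the 1/r² law, rate at 20.0 m:
(2.89/20.0)² = 0.02088, so 2440 × 0.02088 = 50.95 mrem/h.
Dose = rate × time = 50.95 mrem/h × 1.242 h = 63.28 mrem.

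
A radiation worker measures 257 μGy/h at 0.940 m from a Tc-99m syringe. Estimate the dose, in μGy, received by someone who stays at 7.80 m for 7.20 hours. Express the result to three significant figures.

26.9 μGy

Using I₁d₁² = I₂d₂², rate at 7.80 m:
(0.940/7.80)² = 0.01452, so 257 × 0.01452 = 3.732 μGy/h.
Dose = rate × time = 3.732 μGy/h × 7.200 h = 26.87 μGy.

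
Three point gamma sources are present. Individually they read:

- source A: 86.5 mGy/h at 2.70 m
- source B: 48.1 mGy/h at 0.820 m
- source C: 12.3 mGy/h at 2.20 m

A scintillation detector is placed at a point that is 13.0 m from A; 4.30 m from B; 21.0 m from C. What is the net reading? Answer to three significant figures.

5.62 mGy/h

By superposition, sum each source's inverse-square contribution:
A: 86.5 × (2.70/13.0)² = 3.731 mGy/h
B: 48.1 × (0.820/4.30)² = 1.749 mGy/h
C: 12.3 × (2.20/21.0)² = 0.1350 mGy/h
Total = 3.731 + 1.749 + 0.1350 = 5.615 mGy/h.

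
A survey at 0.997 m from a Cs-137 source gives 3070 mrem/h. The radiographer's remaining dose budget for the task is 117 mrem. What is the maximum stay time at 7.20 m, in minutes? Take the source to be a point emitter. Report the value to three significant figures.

119 min

Applying the 1/r² law, rate at 7.20 m:
(0.997/7.20)² = 0.01917, so 3070 × 0.01917 = 58.85 mrem/h.
Stay time = 117 mrem ÷ 58.85 mrem/h = 1.988 h = 119.3 min.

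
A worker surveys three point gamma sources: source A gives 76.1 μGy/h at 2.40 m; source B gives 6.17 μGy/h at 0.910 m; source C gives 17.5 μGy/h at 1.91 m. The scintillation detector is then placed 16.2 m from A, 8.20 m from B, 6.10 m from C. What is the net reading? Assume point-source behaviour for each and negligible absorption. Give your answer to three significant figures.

By superposition, sum each source's inverse-square contribution:
A: 76.1 × (2.40/16.2)² = 1.670 μGy/h
B: 6.17 × (0.910/8.20)² = 0.07599 μGy/h
C: 17.5 × (1.91/6.10)² = 1.716 μGy/h
Total = 1.670 + 0.07599 + 1.716 = 3.462 μGy/h.

3.46 μGy/h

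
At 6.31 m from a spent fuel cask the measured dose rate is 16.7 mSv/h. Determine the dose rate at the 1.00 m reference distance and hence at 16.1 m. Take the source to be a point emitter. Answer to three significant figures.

Applying the 1/r² law,
At 1.00 m: 16.7 × (6.31/1.00)² = 16.7 × 39.82 = 665.0 mSv/h
At 16.1 m: (1.00/16.1)² = 0.003858, so 665.0 × 0.003858 = 2.566 mSv/h.

665 mSv/h; 2.57 mSv/h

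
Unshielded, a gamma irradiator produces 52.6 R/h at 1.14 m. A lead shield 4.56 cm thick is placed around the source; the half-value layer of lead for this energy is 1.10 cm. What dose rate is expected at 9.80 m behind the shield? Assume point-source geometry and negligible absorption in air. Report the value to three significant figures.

0.0402 R/h

Distance alone: 52.6 × (1.14/9.80)² = 52.6 × 0.01353 = 0.7117 R/h.
Shield: 4.56/1.10 = 4.145 half-value layers → attenuation 2^(−4.145) = 0.05652.
Combined: 0.7117 × 0.05652 = 0.04023 R/h.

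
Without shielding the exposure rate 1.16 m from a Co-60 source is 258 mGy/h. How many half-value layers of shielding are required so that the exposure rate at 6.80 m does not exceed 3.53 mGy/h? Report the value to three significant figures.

1.09 half-value layers

At 6.80 m, distance alone gives 258 × (1.16/6.80)² = 258 × 0.02910 = 7.508 mGy/h.
Further attenuation needed: 7.508/3.53 = 2.127.
n = log₂(2.127) = 1.089 half-value layers.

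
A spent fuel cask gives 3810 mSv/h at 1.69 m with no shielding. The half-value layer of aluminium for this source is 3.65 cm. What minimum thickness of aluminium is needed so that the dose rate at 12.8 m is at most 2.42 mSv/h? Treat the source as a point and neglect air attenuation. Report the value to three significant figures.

At 12.8 m, distance alone gives 3810 × (1.69/12.8)² = 3810 × 0.01743 = 66.41 mSv/h.
Further attenuation needed: 66.41/2.42 = 27.44.
n = log₂(27.44) = 4.778 half-value layers.
Thickness = 4.778 × 3.65 cm = 17.44 cm.

17.4 cm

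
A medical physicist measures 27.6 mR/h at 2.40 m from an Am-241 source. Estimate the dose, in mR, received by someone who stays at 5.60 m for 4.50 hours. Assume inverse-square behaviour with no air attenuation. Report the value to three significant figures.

Since intensity falls as 1/r², rate at 5.60 m:
27.6 × (2.40/5.60)² = 27.6 × 0.1837 = 5.070 mR/h.
Dose = rate × time = 5.070 mR/h × 4.500 h = 22.82 mR.

22.8 mR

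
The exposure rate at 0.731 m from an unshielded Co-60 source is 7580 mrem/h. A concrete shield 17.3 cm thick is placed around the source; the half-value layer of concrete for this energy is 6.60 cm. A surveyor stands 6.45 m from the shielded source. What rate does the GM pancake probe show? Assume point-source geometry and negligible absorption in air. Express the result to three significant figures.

15.8 mrem/h

Distance alone: (0.731/6.45)² = 0.01284, so 7580 × 0.01284 = 97.33 mrem/h.
Shield: 17.3/6.60 = 2.621 half-value layers → attenuation 2^(−2.621) = 0.1626.
Combined: 97.33 × 0.1626 = 15.83 mrem/h.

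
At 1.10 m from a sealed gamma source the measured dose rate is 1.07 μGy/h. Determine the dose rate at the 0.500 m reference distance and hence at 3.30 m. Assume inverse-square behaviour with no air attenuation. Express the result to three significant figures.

5.18 μGy/h; 0.119 μGy/h

Since intensity falls as 1/r²,
At 0.500 m: (1.10/0.500)² = 4.840, so 1.07 × 4.840 = 5.179 μGy/h
At 3.30 m: (0.500/3.30)² = 0.02296, so 5.179 × 0.02296 = 0.1189 μGy/h.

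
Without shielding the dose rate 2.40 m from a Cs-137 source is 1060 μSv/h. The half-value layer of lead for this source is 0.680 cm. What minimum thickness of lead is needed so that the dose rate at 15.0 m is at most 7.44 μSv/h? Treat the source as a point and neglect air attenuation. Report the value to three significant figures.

At 15.0 m, distance alone gives 1060 × (2.40/15.0)² = 1060 × 0.02560 = 27.14 μSv/h.
Further attenuation needed: 27.14/7.44 = 3.648.
n = log₂(3.648) = 1.867 half-value layers.
Thickness = 1.867 × 0.680 cm = 1.270 cm.

1.27 cm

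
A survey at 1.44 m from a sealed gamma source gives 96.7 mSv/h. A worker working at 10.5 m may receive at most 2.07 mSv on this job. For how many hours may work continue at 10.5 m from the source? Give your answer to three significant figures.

Since intensity falls as 1/r², rate at 10.5 m:
96.7 × (1.44/10.5)² = 96.7 × 0.01881 = 1.819 mSv/h.
Stay time = 2.07 mSv ÷ 1.819 mSv/h = 1.138 h.

1.14 h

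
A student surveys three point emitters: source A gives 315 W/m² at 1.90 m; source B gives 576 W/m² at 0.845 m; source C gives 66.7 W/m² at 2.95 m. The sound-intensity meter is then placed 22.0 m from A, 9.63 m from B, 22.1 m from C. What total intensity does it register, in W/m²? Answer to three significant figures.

By superposition, sum each source's inverse-square contribution:
A: 315 × (1.90/22.0)² = 2.349 W/m²
B: 576 × (0.845/9.63)² = 4.435 W/m²
C: 66.7 × (2.95/22.1)² = 1.188 W/m²
Total = 2.349 + 4.435 + 1.188 = 7.972 W/m².

7.97 W/m²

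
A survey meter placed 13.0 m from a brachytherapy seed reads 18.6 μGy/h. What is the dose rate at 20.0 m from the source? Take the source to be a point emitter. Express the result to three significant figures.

By the inverse-square law, scaling from 13.0 m to 20.0 m:
(13.0/20.0)² = 0.4225, so 18.6 × 0.4225 = 7.859 μGy/h.

7.86 μGy/h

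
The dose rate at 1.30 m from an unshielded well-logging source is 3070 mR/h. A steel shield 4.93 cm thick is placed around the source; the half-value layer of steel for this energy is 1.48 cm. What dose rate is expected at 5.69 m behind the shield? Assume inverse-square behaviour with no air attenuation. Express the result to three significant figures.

Distance alone: 3070 × (1.30/5.69)² = 3070 × 0.05220 = 160.3 mR/h.
Shield: 4.93/1.48 = 3.331 half-value layers → attenuation 2^(−3.331) = 0.09937.
Combined: 160.3 × 0.09937 = 15.93 mR/h.

15.9 mR/h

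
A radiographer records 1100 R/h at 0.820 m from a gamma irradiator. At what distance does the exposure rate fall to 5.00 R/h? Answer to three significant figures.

12.2 m

By the inverse-square law, d₂ = d₁·√(I₁/I₂).
I₁/I₂ = 1100/5.00 = 220.0, so d₂ = 0.820 × √220.0 = 12.16 m.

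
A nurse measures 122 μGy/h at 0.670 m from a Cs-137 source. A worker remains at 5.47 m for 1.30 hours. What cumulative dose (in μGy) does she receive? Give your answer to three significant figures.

2.38 μGy

Applying the 1/r² law, rate at 5.47 m:
122 × (0.670/5.47)² = 122 × 0.01500 = 1.830 μGy/h.
Dose = rate × time = 1.830 μGy/h × 1.300 h = 2.379 μGy.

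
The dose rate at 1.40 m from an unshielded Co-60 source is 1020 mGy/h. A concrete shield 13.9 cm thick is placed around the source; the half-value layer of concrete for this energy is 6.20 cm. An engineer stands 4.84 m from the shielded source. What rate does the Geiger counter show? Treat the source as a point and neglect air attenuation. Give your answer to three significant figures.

Distance alone: 1020 × (1.40/4.84)² = 1020 × 0.08367 = 85.34 mGy/h.
Shield: 13.9/6.20 = 2.242 half-value layers → attenuation 2^(−2.242) = 0.2114.
Combined: 85.34 × 0.2114 = 18.04 mGy/h.

18.0 mGy/h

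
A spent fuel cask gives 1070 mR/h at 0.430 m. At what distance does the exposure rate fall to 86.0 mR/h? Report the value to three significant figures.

Using I₁d₁² = I₂d₂², d₂ = d₁·√(I₁/I₂).
I₁/I₂ = 1070/86.0 = 12.44, so d₂ = 0.430 × √12.44 = 1.517 m.

1.52 m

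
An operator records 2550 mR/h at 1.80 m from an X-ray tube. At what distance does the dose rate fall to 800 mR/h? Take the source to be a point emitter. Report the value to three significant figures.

Since intensity falls as 1/r², d₂ = d₁·√(I₁/I₂).
I₁/I₂ = 2550/800 = 3.188, so d₂ = 1.80 × √3.188 = 3.214 m.

3.21 m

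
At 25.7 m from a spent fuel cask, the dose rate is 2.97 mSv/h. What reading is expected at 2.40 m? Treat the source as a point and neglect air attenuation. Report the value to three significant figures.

341 mSv/h

Since intensity falls as 1/r², the rate at 2.40 m is
2.97 × (25.7/2.40)² = 2.97 × 114.7 = 340.7 mSv/h.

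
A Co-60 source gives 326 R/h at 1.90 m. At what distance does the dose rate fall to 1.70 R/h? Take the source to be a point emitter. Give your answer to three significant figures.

26.3 m

Applying the 1/r² law, d₂ = d₁·√(I₁/I₂).
I₁/I₂ = 326/1.70 = 191.8, so d₂ = 1.90 × √191.8 = 26.31 m.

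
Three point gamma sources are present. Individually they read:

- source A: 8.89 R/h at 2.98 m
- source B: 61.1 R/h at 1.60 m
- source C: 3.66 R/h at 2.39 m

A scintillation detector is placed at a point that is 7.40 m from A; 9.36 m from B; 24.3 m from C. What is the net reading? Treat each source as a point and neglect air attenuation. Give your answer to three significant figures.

3.26 R/h

By superposition, sum each source's inverse-square contribution:
A: 8.89 × (2.98/7.40)² = 1.442 R/h
B: 61.1 × (1.60/9.36)² = 1.785 R/h
C: 3.66 × (2.39/24.3)² = 0.03540 R/h
Total = 1.442 + 1.785 + 0.03540 = 3.262 R/h.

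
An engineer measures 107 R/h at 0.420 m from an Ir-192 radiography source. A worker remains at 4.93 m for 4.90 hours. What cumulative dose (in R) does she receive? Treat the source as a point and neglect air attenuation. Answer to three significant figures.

3.81 R

Since intensity falls as 1/r², rate at 4.93 m:
107 × (0.420/4.93)² = 107 × 0.007258 = 0.7766 R/h.
Dose = rate × time = 0.7766 R/h × 4.900 h = 3.805 R.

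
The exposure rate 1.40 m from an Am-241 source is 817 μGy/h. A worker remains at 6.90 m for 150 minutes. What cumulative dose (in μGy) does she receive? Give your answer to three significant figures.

Applying the 1/r² law, rate at 6.90 m:
817 × (1.40/6.90)² = 817 × 0.04117 = 33.64 μGy/h.
Dose = rate × time = 33.64 μGy/h × 2.500 h = 84.10 μGy.

84.1 μGy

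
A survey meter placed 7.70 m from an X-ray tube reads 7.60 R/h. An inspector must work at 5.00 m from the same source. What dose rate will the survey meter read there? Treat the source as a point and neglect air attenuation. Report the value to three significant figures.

Since intensity falls as 1/r², scaling from 7.70 m to 5.00 m:
7.60 × (7.70/5.00)² = 7.60 × 2.372 = 18.03 R/h.

18.0 R/h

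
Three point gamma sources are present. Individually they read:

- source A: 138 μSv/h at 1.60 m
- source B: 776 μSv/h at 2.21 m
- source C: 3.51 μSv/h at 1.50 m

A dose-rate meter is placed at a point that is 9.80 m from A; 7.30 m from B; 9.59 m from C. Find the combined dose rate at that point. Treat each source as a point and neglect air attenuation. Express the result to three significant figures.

74.9 μSv/h

Each source contributes Iᵢ·(dᵢ/rᵢ)²; contributions add.
A: 138 × (1.60/9.80)² = 3.678 μSv/h
B: 776 × (2.21/7.30)² = 71.12 μSv/h
C: 3.51 × (1.50/9.59)² = 0.08587 μSv/h
Total = 3.678 + 71.12 + 0.08587 = 74.88 μSv/h.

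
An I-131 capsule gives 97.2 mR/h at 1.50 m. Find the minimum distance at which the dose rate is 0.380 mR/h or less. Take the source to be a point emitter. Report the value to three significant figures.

Using I₁d₁² = I₂d₂², d₂ = d₁·√(I₁/I₂).
I₁/I₂ = 97.2/0.380 = 255.8, so d₂ = 1.50 × √255.8 = 23.99 m.

24.0 m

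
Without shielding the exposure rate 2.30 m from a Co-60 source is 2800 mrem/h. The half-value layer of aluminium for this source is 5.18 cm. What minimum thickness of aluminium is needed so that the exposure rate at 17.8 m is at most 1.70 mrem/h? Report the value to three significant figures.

24.8 cm

At 17.8 m, distance alone gives (2.30/17.8)² = 0.01670, so 2800 × 0.01670 = 46.76 mrem/h.
Further attenuation needed: 46.76/1.70 = 27.51.
n = log₂(27.51) = 4.782 half-value layers.
Thickness = 4.782 × 5.18 cm = 24.77 cm.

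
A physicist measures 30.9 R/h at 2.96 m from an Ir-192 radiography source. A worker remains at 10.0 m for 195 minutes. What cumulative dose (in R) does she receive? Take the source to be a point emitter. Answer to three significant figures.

Applying the 1/r² law, rate at 10.0 m:
(2.96/10.0)² = 0.08762, so 30.9 × 0.08762 = 2.707 R/h.
Dose = rate × time = 2.707 R/h × 3.250 h = 8.798 R.

8.80 R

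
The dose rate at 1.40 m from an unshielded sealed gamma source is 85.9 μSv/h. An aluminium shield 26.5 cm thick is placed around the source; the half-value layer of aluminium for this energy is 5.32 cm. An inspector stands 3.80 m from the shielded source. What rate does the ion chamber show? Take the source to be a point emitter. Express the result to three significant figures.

0.369 μSv/h

Distance alone: (1.40/3.80)² = 0.1357, so 85.9 × 0.1357 = 11.66 μSv/h.
Shield: 26.5/5.32 = 4.981 half-value layers → attenuation 2^(−4.981) = 0.03166.
Combined: 11.66 × 0.03166 = 0.3692 μSv/h.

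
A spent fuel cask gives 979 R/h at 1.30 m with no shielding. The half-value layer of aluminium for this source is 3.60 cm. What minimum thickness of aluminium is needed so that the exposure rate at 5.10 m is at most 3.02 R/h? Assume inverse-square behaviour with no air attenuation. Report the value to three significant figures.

At 5.10 m, distance alone gives 979 × (1.30/5.10)² = 979 × 0.06498 = 63.62 R/h.
Further attenuation needed: 63.62/3.02 = 21.07.
n = log₂(21.07) = 4.397 half-value layers.
Thickness = 4.397 × 3.60 cm = 15.83 cm.

15.8 cm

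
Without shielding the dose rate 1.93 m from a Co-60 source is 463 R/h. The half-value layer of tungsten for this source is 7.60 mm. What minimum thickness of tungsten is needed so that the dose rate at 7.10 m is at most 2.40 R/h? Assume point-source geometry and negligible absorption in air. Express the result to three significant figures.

29.1 mm

At 7.10 m, distance alone gives (1.93/7.10)² = 0.07389, so 463 × 0.07389 = 34.21 R/h.
Further attenuation needed: 34.21/2.40 = 14.25.
n = log₂(14.25) = 3.833 half-value layers.
Thickness = 3.833 × 7.60 mm = 29.13 mm.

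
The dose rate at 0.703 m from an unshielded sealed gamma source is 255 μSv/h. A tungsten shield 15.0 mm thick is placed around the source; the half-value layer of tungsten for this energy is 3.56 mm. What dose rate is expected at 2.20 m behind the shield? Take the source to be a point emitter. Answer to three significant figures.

Distance alone: 255 × (0.703/2.20)² = 255 × 0.1021 = 26.04 μSv/h.
Shield: 15.0/3.56 = 4.213 half-value layers → attenuation 2^(−4.213) = 0.05392.
Combined: 26.04 × 0.05392 = 1.404 μSv/h.

1.40 μSv/h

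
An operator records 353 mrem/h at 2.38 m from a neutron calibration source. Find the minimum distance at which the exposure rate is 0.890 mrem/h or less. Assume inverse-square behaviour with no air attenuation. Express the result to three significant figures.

Since intensity falls as 1/r², d₂ = d₁·√(I₁/I₂).
I₁/I₂ = 353/0.890 = 396.6, so d₂ = 2.38 × √396.6 = 47.40 m.

47.4 m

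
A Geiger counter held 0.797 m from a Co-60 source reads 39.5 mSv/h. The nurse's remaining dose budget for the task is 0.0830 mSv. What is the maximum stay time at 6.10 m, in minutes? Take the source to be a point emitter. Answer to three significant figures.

7.39 min

Intensity scales as (d₁/d₂)², so rate at 6.10 m:
39.5 × (0.797/6.10)² = 39.5 × 0.01707 = 0.6743 mSv/h.
Stay time = 0.0830 mSv ÷ 0.6743 mSv/h = 0.1231 h = 7.386 min.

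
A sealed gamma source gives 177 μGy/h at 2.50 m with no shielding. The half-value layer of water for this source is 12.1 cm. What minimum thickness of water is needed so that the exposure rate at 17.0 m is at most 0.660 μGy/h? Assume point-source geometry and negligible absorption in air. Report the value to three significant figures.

At 17.0 m, distance alone gives (2.50/17.0)² = 0.02163, so 177 × 0.02163 = 3.829 μGy/h.
Further attenuation needed: 3.829/0.660 = 5.802.
n = log₂(5.802) = 2.537 half-value layers.
Thickness = 2.537 × 12.1 cm = 30.70 cm.

30.7 cm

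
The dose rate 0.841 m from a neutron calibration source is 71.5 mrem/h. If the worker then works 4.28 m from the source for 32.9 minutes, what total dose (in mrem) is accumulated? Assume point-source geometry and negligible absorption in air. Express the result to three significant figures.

1.51 mrem

Since intensity falls as 1/r², rate at 4.28 m:
(0.841/4.28)² = 0.03861, so 71.5 × 0.03861 = 2.761 mrem/h.
Dose = rate × time = 2.761 mrem/h × 0.5483 h = 1.514 mrem.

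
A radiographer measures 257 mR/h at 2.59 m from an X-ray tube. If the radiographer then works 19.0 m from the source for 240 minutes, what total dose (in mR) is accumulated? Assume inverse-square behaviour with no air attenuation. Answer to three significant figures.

Intensity scales as (d₁/d₂)², so rate at 19.0 m:
257 × (2.59/19.0)² = 257 × 0.01858 = 4.775 mR/h.
Dose = rate × time = 4.775 mR/h × 4.000 h = 19.10 mR.

19.1 mR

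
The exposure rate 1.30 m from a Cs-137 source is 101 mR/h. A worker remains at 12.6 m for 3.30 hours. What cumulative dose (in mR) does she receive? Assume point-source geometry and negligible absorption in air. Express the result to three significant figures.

3.55 mR

Intensity scales as (d₁/d₂)², so rate at 12.6 m:
101 × (1.30/12.6)² = 101 × 0.01064 = 1.075 mR/h.
Dose = rate × time = 1.075 mR/h × 3.300 h = 3.547 mR.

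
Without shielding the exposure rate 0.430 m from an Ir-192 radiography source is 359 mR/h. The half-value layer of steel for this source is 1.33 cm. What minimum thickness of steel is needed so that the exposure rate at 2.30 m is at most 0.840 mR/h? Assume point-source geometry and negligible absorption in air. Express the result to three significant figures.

5.19 cm

At 2.30 m, distance alone gives 359 × (0.430/2.30)² = 359 × 0.03495 = 12.55 mR/h.
Further attenuation needed: 12.55/0.840 = 14.94.
n = log₂(14.94) = 3.901 half-value layers.
Thickness = 3.901 × 1.33 cm = 5.188 cm.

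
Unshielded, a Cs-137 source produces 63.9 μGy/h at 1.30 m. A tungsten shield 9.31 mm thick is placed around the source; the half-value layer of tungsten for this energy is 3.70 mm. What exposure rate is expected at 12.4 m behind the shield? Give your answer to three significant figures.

0.123 μGy/h

Distance alone: (1.30/12.4)² = 0.01099, so 63.9 × 0.01099 = 0.7023 μGy/h.
Shield: 9.31/3.70 = 2.516 half-value layers → attenuation 2^(−2.516) = 0.1748.
Combined: 0.7023 × 0.1748 = 0.1228 μGy/h.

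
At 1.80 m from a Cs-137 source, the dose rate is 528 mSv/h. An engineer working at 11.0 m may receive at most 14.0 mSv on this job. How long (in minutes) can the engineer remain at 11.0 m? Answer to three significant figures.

Intensity scales as (d₁/d₂)², so rate at 11.0 m:
528 × (1.80/11.0)² = 528 × 0.02678 = 14.14 mSv/h.
Stay time = 14.0 mSv ÷ 14.14 mSv/h = 0.9901 h = 59.41 min.

59.4 min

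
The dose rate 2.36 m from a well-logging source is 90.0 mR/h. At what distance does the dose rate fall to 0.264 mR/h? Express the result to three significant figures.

Using I₁d₁² = I₂d₂², d₂ = d₁·√(I₁/I₂).
I₁/I₂ = 90.0/0.264 = 340.9, so d₂ = 2.36 × √340.9 = 43.57 m.

43.6 m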